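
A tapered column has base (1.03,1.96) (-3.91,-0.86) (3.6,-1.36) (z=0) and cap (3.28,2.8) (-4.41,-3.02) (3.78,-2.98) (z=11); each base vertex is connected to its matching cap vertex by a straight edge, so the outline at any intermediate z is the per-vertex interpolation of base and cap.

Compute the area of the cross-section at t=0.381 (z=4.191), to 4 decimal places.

Area at t=0.381: 16.2754

Cross-section at t=0.381: each vertex is (1-t)·p0[i] + t·p1[i].
  v1: (1-0.381)·(1.03,1.96) + 0.381·(3.28,2.8) = (1.8872,2.2800)
  v2: (1-0.381)·(-3.91,-0.86) + 0.381·(-4.41,-3.02) = (-4.1005,-1.6830)
  v3: (1-0.381)·(3.6,-1.36) + 0.381·(3.78,-2.98) = (3.6686,-1.9772)
Shoelace sum Σ(x_i·y_{i+1} − x_{i+1}·y_i):
  i=1: 1.8872·-1.6830 − -4.1005·2.2800 = +6.1731 (running +6.1731)
  i=2: -4.1005·-1.9772 − 3.6686·-1.6830 = +14.2817 (running +20.4548)
  i=3: 3.6686·2.2800 − 1.8872·-1.9772 = +12.0960 (running +32.5508)
Area = |Σ|/2 = |32.5508|/2 = 16.2754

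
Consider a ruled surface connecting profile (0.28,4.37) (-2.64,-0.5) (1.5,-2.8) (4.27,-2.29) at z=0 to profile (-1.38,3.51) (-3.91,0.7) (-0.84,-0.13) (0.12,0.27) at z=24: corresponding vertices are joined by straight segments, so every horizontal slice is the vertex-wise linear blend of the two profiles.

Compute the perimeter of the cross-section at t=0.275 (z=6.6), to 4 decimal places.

Cross-section at t=0.275: each vertex is (1-t)·p0[i] + t·p1[i].
  v1: (1-0.275)·(0.28,4.37) + 0.275·(-1.38,3.51) = (-0.1765,4.1335)
  v2: (1-0.275)·(-2.64,-0.5) + 0.275·(-3.91,0.7) = (-2.9893,-0.1700)
  v3: (1-0.275)·(1.5,-2.8) + 0.275·(-0.84,-0.13) = (0.8565,-2.0657)
  v4: (1-0.275)·(4.27,-2.29) + 0.275·(0.12,0.27) = (3.1287,-1.5860)
Perimeter = Σ |v_{i+1} − v_i|:
  edge 1→2: √(-2.8128² + -4.3035²) = 5.1412 (running 5.1412)
  edge 2→3: √(3.8458² + -1.8958²) = 4.2876 (running 9.4288)
  edge 3→4: √(2.2722² + 0.4797²) = 2.3223 (running 11.7511)
  edge 4→1: √(-3.3052² + 5.7195²) = 6.6059 (running 18.3570)
Perimeter = 18.3570

Perimeter at t=0.275: 18.3570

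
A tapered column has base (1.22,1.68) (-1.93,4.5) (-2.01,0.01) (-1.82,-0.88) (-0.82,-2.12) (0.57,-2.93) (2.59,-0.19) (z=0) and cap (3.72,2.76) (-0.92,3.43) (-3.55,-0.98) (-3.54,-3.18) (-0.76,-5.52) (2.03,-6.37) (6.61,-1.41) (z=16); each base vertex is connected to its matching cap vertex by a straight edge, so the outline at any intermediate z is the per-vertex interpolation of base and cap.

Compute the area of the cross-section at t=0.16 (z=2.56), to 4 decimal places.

Area at t=0.16: 24.9567

Cross-section at t=0.16: each vertex is (1-t)·p0[i] + t·p1[i].
  v1: (1-0.16)·(1.22,1.68) + 0.16·(3.72,2.76) = (1.6200,1.8528)
  v2: (1-0.16)·(-1.93,4.5) + 0.16·(-0.92,3.43) = (-1.7684,4.3288)
  v3: (1-0.16)·(-2.01,0.01) + 0.16·(-3.55,-0.98) = (-2.2564,-0.1484)
  v4: (1-0.16)·(-1.82,-0.88) + 0.16·(-3.54,-3.18) = (-2.0952,-1.2480)
  v5: (1-0.16)·(-0.82,-2.12) + 0.16·(-0.76,-5.52) = (-0.8104,-2.6640)
  v6: (1-0.16)·(0.57,-2.93) + 0.16·(2.03,-6.37) = (0.8036,-3.4804)
  v7: (1-0.16)·(2.59,-0.19) + 0.16·(6.61,-1.41) = (3.2332,-0.3852)
Shoelace sum Σ(x_i·y_{i+1} − x_{i+1}·y_i):
  i=1: 1.6200·4.3288 − -1.7684·1.8528 = +10.2891 (running +10.2891)
  i=2: -1.7684·-0.1484 − -2.2564·4.3288 = +10.0299 (running +20.3191)
  i=3: -2.2564·-1.2480 − -2.0952·-0.1484 = +2.5051 (running +22.8241)
  i=4: -2.0952·-2.6640 − -0.8104·-1.2480 = +4.5702 (running +27.3944)
  i=5: -0.8104·-3.4804 − 0.8036·-2.6640 = +4.9613 (running +32.3557)
  i=6: 0.8036·-0.3852 − 3.2332·-3.4804 = +10.9433 (running +43.2990)
  i=7: 3.2332·1.8528 − 1.6200·-0.3852 = +6.6145 (running +49.9135)
Area = |Σ|/2 = |49.9135|/2 = 24.9567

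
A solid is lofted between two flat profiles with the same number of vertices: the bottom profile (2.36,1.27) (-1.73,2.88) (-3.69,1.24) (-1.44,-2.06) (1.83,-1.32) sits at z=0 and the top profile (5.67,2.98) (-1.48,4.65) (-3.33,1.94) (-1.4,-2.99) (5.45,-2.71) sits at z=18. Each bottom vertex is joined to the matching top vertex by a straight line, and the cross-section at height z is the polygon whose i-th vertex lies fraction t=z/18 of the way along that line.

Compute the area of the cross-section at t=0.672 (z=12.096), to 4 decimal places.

Cross-section at t=0.672: each vertex is (1-t)·p0[i] + t·p1[i].
  v1: (1-0.672)·(2.36,1.27) + 0.672·(5.67,2.98) = (4.5843,2.4191)
  v2: (1-0.672)·(-1.73,2.88) + 0.672·(-1.48,4.65) = (-1.5620,4.0694)
  v3: (1-0.672)·(-3.69,1.24) + 0.672·(-3.33,1.94) = (-3.4481,1.7104)
  v4: (1-0.672)·(-1.44,-2.06) + 0.672·(-1.4,-2.99) = (-1.4131,-2.6850)
  v5: (1-0.672)·(1.83,-1.32) + 0.672·(5.45,-2.71) = (4.2626,-2.2541)
Shoelace sum Σ(x_i·y_{i+1} − x_{i+1}·y_i):
  i=1: 4.5843·4.0694 − -1.5620·2.4191 = +22.4343 (running +22.4343)
  i=2: -1.5620·1.7104 − -3.4481·4.0694 = +11.3601 (running +33.7944)
  i=3: -3.4481·-2.6850 − -1.4131·1.7104 = +11.6750 (running +45.4693)
  i=4: -1.4131·-2.2541 − 4.2626·-2.6850 = +14.6303 (running +60.0997)
  i=5: 4.2626·2.4191 − 4.5843·-2.2541 = +20.6453 (running +80.7449)
Area = |Σ|/2 = |80.7449|/2 = 40.3725

Area at t=0.672: 40.3725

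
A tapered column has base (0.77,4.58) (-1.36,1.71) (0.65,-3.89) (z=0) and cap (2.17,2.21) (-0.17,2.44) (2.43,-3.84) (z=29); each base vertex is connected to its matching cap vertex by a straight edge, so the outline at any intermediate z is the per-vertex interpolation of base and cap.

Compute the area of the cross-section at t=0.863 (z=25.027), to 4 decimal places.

Cross-section at t=0.863: each vertex is (1-t)·p0[i] + t·p1[i].
  v1: (1-0.863)·(0.77,4.58) + 0.863·(2.17,2.21) = (1.9782,2.5347)
  v2: (1-0.863)·(-1.36,1.71) + 0.863·(-0.17,2.44) = (-0.3330,2.3400)
  v3: (1-0.863)·(0.65,-3.89) + 0.863·(2.43,-3.84) = (2.1861,-3.8468)
Shoelace sum Σ(x_i·y_{i+1} − x_{i+1}·y_i):
  i=1: 1.9782·2.3400 − -0.3330·2.5347 = +5.4731 (running +5.4731)
  i=2: -0.3330·-3.8468 − 2.1861·2.3400 = -3.8344 (running +1.6387)
  i=3: 2.1861·2.5347 − 1.9782·-3.8468 = +13.1510 (running +14.7897)
Area = |Σ|/2 = |14.7897|/2 = 7.3948

Area at t=0.863: 7.3948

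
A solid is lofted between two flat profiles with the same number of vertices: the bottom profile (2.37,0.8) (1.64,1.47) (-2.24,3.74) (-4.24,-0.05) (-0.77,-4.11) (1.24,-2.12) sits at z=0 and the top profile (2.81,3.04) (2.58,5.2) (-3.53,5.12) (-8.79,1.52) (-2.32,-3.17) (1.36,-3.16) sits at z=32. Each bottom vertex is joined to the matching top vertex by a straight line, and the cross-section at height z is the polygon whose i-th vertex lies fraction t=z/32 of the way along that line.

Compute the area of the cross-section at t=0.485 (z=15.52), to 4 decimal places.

Cross-section at t=0.485: each vertex is (1-t)·p0[i] + t·p1[i].
  v1: (1-0.485)·(2.37,0.8) + 0.485·(2.81,3.04) = (2.5834,1.8864)
  v2: (1-0.485)·(1.64,1.47) + 0.485·(2.58,5.2) = (2.0959,3.2790)
  v3: (1-0.485)·(-2.24,3.74) + 0.485·(-3.53,5.12) = (-2.8657,4.4093)
  v4: (1-0.485)·(-4.24,-0.05) + 0.485·(-8.79,1.52) = (-6.4467,0.7114)
  v5: (1-0.485)·(-0.77,-4.11) + 0.485·(-2.32,-3.17) = (-1.5217,-3.6541)
  v6: (1-0.485)·(1.24,-2.12) + 0.485·(1.36,-3.16) = (1.2982,-2.6244)
Shoelace sum Σ(x_i·y_{i+1} − x_{i+1}·y_i):
  i=1: 2.5834·3.2790 − 2.0959·1.8864 = +4.5174 (running +4.5174)
  i=2: 2.0959·4.4093 − -2.8657·3.2790 = +18.6381 (running +23.1555)
  i=3: -2.8657·0.7114 − -6.4467·4.4093 = +26.3869 (running +49.5423)
  i=4: -6.4467·-3.6541 − -1.5217·0.7114 = +24.6397 (running +74.1821)
  i=5: -1.5217·-2.6244 − 1.2982·-3.6541 = +8.7374 (running +82.9195)
  i=6: 1.2982·1.8864 − 2.5834·-2.6244 = +9.2288 (running +92.1483)
Area = |Σ|/2 = |92.1483|/2 = 46.0741

Area at t=0.485: 46.0741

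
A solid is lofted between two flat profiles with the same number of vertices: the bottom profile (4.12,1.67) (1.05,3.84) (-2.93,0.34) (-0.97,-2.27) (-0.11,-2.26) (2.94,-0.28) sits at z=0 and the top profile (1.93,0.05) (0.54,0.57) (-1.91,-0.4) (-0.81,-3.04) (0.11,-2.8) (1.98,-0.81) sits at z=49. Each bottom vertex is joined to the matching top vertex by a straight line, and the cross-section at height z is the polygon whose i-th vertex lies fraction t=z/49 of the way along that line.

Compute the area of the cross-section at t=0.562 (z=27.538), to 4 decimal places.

Area at t=0.562: 14.0502

Cross-section at t=0.562: each vertex is (1-t)·p0[i] + t·p1[i].
  v1: (1-0.562)·(4.12,1.67) + 0.562·(1.93,0.05) = (2.8892,0.7596)
  v2: (1-0.562)·(1.05,3.84) + 0.562·(0.54,0.57) = (0.7634,2.0023)
  v3: (1-0.562)·(-2.93,0.34) + 0.562·(-1.91,-0.4) = (-2.3568,-0.0759)
  v4: (1-0.562)·(-0.97,-2.27) + 0.562·(-0.81,-3.04) = (-0.8801,-2.7027)
  v5: (1-0.562)·(-0.11,-2.26) + 0.562·(0.11,-2.8) = (0.0136,-2.5635)
  v6: (1-0.562)·(2.94,-0.28) + 0.562·(1.98,-0.81) = (2.4005,-0.5779)
Shoelace sum Σ(x_i·y_{i+1} − x_{i+1}·y_i):
  i=1: 2.8892·2.0023 − 0.7634·0.7596 = +5.2051 (running +5.2051)
  i=2: 0.7634·-0.0759 − -2.3568·2.0023 = +4.6609 (running +9.8661)
  i=3: -2.3568·-2.7027 − -0.8801·-0.0759 = +6.3029 (running +16.1690)
  i=4: -0.8801·-2.5635 − 0.0136·-2.7027 = +2.2929 (running +18.4619)
  i=5: 0.0136·-0.5779 − 2.4005·-2.5635 = +6.1457 (running +24.6076)
  i=6: 2.4005·0.7596 − 2.8892·-0.5779 = +3.4929 (running +28.1005)
Area = |Σ|/2 = |28.1005|/2 = 14.0502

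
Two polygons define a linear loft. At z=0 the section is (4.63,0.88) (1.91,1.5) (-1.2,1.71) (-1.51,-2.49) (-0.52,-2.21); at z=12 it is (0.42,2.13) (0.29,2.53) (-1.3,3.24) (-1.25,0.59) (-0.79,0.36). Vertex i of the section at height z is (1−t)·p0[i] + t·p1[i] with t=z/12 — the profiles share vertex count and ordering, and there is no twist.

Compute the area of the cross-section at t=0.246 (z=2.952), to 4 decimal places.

Area at t=0.246: 10.5934

Cross-section at t=0.246: each vertex is (1-t)·p0[i] + t·p1[i].
  v1: (1-0.246)·(4.63,0.88) + 0.246·(0.42,2.13) = (3.5943,1.1875)
  v2: (1-0.246)·(1.91,1.5) + 0.246·(0.29,2.53) = (1.5115,1.7534)
  v3: (1-0.246)·(-1.2,1.71) + 0.246·(-1.3,3.24) = (-1.2246,2.0864)
  v4: (1-0.246)·(-1.51,-2.49) + 0.246·(-1.25,0.59) = (-1.4460,-1.7323)
  v5: (1-0.246)·(-0.52,-2.21) + 0.246·(-0.79,0.36) = (-0.5864,-1.5778)
Shoelace sum Σ(x_i·y_{i+1} − x_{i+1}·y_i):
  i=1: 3.5943·1.7534 − 1.5115·1.1875 = +4.5074 (running +4.5074)
  i=2: 1.5115·2.0864 − -1.2246·1.7534 = +5.3007 (running +9.8081)
  i=3: -1.2246·-1.7323 − -1.4460·2.0864 = +5.1384 (running +14.9465)
  i=4: -1.4460·-1.5778 − -0.5864·-1.7323 = +1.2657 (running +16.2121)
  i=5: -0.5864·1.1875 − 3.5943·-1.5778 = +4.9747 (running +21.1868)
Area = |Σ|/2 = |21.1868|/2 = 10.5934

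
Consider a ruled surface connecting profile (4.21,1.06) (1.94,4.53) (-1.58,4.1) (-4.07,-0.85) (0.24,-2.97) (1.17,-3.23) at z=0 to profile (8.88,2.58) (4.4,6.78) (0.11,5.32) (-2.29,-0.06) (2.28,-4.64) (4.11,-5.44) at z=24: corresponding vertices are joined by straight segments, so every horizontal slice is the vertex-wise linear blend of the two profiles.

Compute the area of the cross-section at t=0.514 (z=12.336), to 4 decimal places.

Area at t=0.514: 58.5997

Cross-section at t=0.514: each vertex is (1-t)·p0[i] + t·p1[i].
  v1: (1-0.514)·(4.21,1.06) + 0.514·(8.88,2.58) = (6.6104,1.8413)
  v2: (1-0.514)·(1.94,4.53) + 0.514·(4.4,6.78) = (3.2044,5.6865)
  v3: (1-0.514)·(-1.58,4.1) + 0.514·(0.11,5.32) = (-0.7113,4.7271)
  v4: (1-0.514)·(-4.07,-0.85) + 0.514·(-2.29,-0.06) = (-3.1551,-0.4439)
  v5: (1-0.514)·(0.24,-2.97) + 0.514·(2.28,-4.64) = (1.2886,-3.8284)
  v6: (1-0.514)·(1.17,-3.23) + 0.514·(4.11,-5.44) = (2.6812,-4.3659)
Shoelace sum Σ(x_i·y_{i+1} − x_{i+1}·y_i):
  i=1: 6.6104·5.6865 − 3.2044·1.8413 = +31.6897 (running +31.6897)
  i=2: 3.2044·4.7271 − -0.7113·5.6865 = +19.1927 (running +50.8823)
  i=3: -0.7113·-0.4439 − -3.1551·4.7271 = +15.2301 (running +66.1124)
  i=4: -3.1551·-3.8284 − 1.2886·-0.4439 = +12.6509 (running +78.7633)
  i=5: 1.2886·-4.3659 − 2.6812·-3.8284 = +4.6387 (running +83.4021)
  i=6: 2.6812·1.8413 − 6.6104·-4.3659 = +33.7973 (running +117.1993)
Area = |Σ|/2 = |117.1993|/2 = 58.5997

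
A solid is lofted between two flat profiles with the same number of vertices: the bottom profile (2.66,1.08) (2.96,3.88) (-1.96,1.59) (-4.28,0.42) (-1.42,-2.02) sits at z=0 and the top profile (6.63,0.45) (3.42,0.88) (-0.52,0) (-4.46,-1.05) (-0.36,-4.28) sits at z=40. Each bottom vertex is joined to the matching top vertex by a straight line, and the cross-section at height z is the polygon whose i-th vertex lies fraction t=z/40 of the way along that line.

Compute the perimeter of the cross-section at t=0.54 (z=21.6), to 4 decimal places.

Cross-section at t=0.54: each vertex is (1-t)·p0[i] + t·p1[i].
  v1: (1-0.54)·(2.66,1.08) + 0.54·(6.63,0.45) = (4.8038,0.7398)
  v2: (1-0.54)·(2.96,3.88) + 0.54·(3.42,0.88) = (3.2084,2.2600)
  v3: (1-0.54)·(-1.96,1.59) + 0.54·(-0.52,0) = (-1.1824,0.7314)
  v4: (1-0.54)·(-4.28,0.42) + 0.54·(-4.46,-1.05) = (-4.3772,-0.3738)
  v5: (1-0.54)·(-1.42,-2.02) + 0.54·(-0.36,-4.28) = (-0.8476,-3.2404)
Perimeter = Σ |v_{i+1} − v_i|:
  edge 1→2: √(-1.5954² + 1.5202²) = 2.2037 (running 2.2037)
  edge 2→3: √(-4.3908² + -1.5286²) = 4.6493 (running 6.8530)
  edge 3→4: √(-3.1948² + -1.1052²) = 3.3806 (running 10.2335)
  edge 4→5: √(3.5296² + -2.8666²) = 4.5470 (running 14.7806)
  edge 5→1: √(5.6514² + 3.9802²) = 6.9123 (running 21.6929)
Perimeter = 21.6929

Perimeter at t=0.54: 21.6929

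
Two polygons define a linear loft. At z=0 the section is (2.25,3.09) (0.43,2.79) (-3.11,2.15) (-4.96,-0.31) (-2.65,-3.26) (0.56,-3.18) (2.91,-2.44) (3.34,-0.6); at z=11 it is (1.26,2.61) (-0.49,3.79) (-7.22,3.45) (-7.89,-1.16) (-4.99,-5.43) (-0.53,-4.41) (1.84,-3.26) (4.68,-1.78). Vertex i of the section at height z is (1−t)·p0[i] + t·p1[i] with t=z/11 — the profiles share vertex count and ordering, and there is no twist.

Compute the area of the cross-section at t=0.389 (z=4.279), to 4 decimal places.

Cross-section at t=0.389: each vertex is (1-t)·p0[i] + t·p1[i].
  v1: (1-0.389)·(2.25,3.09) + 0.389·(1.26,2.61) = (1.8649,2.9033)
  v2: (1-0.389)·(0.43,2.79) + 0.389·(-0.49,3.79) = (0.0721,3.1790)
  v3: (1-0.389)·(-3.11,2.15) + 0.389·(-7.22,3.45) = (-4.7088,2.6557)
  v4: (1-0.389)·(-4.96,-0.31) + 0.389·(-7.89,-1.16) = (-6.0998,-0.6406)
  v5: (1-0.389)·(-2.65,-3.26) + 0.389·(-4.99,-5.43) = (-3.5603,-4.1041)
  v6: (1-0.389)·(0.56,-3.18) + 0.389·(-0.53,-4.41) = (0.1360,-3.6585)
  v7: (1-0.389)·(2.91,-2.44) + 0.389·(1.84,-3.26) = (2.4938,-2.7590)
  v8: (1-0.389)·(3.34,-0.6) + 0.389·(4.68,-1.78) = (3.8613,-1.0590)
Shoelace sum Σ(x_i·y_{i+1} − x_{i+1}·y_i):
  i=1: 1.8649·3.1790 − 0.0721·2.9033 = +5.7191 (running +5.7191)
  i=2: 0.0721·2.6557 − -4.7088·3.1790 = +15.1608 (running +20.8799)
  i=3: -4.7088·-0.6406 − -6.0998·2.6557 = +19.2158 (running +40.0957)
  i=4: -6.0998·-4.1041 − -3.5603·-0.6406 = +22.7534 (running +62.8491)
  i=5: -3.5603·-3.6585 − 0.1360·-4.1041 = +13.5832 (running +76.4323)
  i=6: 0.1360·-2.7590 − 2.4938·-3.6585 = +8.7482 (running +85.1805)
  i=7: 2.4938·-1.0590 − 3.8613·-2.7590 = +8.0122 (running +93.1927)
  i=8: 3.8613·2.9033 − 1.8649·-1.0590 = +13.1853 (running +106.3780)
Area = |Σ|/2 = |106.3780|/2 = 53.1890

Area at t=0.389: 53.1890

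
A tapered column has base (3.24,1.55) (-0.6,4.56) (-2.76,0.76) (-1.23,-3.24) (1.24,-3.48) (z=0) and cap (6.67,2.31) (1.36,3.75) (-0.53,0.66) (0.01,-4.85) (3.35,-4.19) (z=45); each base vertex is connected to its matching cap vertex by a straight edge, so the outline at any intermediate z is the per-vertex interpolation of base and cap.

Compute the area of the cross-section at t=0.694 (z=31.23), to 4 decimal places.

Area at t=0.694: 36.4991

Cross-section at t=0.694: each vertex is (1-t)·p0[i] + t·p1[i].
  v1: (1-0.694)·(3.24,1.55) + 0.694·(6.67,2.31) = (5.6204,2.0774)
  v2: (1-0.694)·(-0.6,4.56) + 0.694·(1.36,3.75) = (0.7602,3.9979)
  v3: (1-0.694)·(-2.76,0.76) + 0.694·(-0.53,0.66) = (-1.2124,0.6906)
  v4: (1-0.694)·(-1.23,-3.24) + 0.694·(0.01,-4.85) = (-0.3694,-4.3573)
  v5: (1-0.694)·(1.24,-3.48) + 0.694·(3.35,-4.19) = (2.7043,-3.9727)
Shoelace sum Σ(x_i·y_{i+1} − x_{i+1}·y_i):
  i=1: 5.6204·3.9979 − 0.7602·2.0774 = +20.8903 (running +20.8903)
  i=2: 0.7602·0.6906 − -1.2124·3.9979 = +5.3719 (running +26.2622)
  i=3: -1.2124·-4.3573 − -0.3694·0.6906 = +5.5379 (running +31.8001)
  i=4: -0.3694·-3.9727 − 2.7043·-4.3573 = +13.2514 (running +45.0516)
  i=5: 2.7043·2.0774 − 5.6204·-3.9727 = +27.9466 (running +72.9981)
Area = |Σ|/2 = |72.9981|/2 = 36.4991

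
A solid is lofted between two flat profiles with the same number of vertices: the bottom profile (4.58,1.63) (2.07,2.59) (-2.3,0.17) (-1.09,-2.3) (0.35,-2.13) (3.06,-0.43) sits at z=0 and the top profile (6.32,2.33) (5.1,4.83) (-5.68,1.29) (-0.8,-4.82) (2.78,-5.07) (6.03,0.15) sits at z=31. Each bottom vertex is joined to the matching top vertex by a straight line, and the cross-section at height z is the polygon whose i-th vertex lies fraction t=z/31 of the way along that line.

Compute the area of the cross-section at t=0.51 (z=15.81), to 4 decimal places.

Area at t=0.51: 40.6882

Cross-section at t=0.51: each vertex is (1-t)·p0[i] + t·p1[i].
  v1: (1-0.51)·(4.58,1.63) + 0.51·(6.32,2.33) = (5.4674,1.9870)
  v2: (1-0.51)·(2.07,2.59) + 0.51·(5.1,4.83) = (3.6153,3.7324)
  v3: (1-0.51)·(-2.3,0.17) + 0.51·(-5.68,1.29) = (-4.0238,0.7412)
  v4: (1-0.51)·(-1.09,-2.3) + 0.51·(-0.8,-4.82) = (-0.9421,-3.5852)
  v5: (1-0.51)·(0.35,-2.13) + 0.51·(2.78,-5.07) = (1.5893,-3.6294)
  v6: (1-0.51)·(3.06,-0.43) + 0.51·(6.03,0.15) = (4.5747,-0.1342)
Shoelace sum Σ(x_i·y_{i+1} − x_{i+1}·y_i):
  i=1: 5.4674·3.7324 − 3.6153·1.9870 = +13.2229 (running +13.2229)
  i=2: 3.6153·0.7412 − -4.0238·3.7324 = +17.6981 (running +30.9210)
  i=3: -4.0238·-3.5852 − -0.9421·0.7412 = +15.1244 (running +46.0454)
  i=4: -0.9421·-3.6294 − 1.5893·-3.5852 = +9.1172 (running +55.1626)
  i=5: 1.5893·-0.1342 − 4.5747·-3.6294 = +16.3901 (running +71.5528)
  i=6: 4.5747·1.9870 − 5.4674·-0.1342 = +9.8237 (running +81.3764)
Area = |Σ|/2 = |81.3764|/2 = 40.6882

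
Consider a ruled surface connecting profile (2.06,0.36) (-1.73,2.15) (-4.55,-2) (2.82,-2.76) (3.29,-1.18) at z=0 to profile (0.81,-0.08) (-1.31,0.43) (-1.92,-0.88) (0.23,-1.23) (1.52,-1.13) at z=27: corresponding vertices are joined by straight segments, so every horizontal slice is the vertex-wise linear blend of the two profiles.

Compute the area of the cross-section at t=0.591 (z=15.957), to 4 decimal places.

Area at t=0.591: 9.3669

Cross-section at t=0.591: each vertex is (1-t)·p0[i] + t·p1[i].
  v1: (1-0.591)·(2.06,0.36) + 0.591·(0.81,-0.08) = (1.3213,0.1000)
  v2: (1-0.591)·(-1.73,2.15) + 0.591·(-1.31,0.43) = (-1.4818,1.1335)
  v3: (1-0.591)·(-4.55,-2) + 0.591·(-1.92,-0.88) = (-2.9957,-1.3381)
  v4: (1-0.591)·(2.82,-2.76) + 0.591·(0.23,-1.23) = (1.2893,-1.8558)
  v5: (1-0.591)·(3.29,-1.18) + 0.591·(1.52,-1.13) = (2.2439,-1.1504)
Shoelace sum Σ(x_i·y_{i+1} − x_{i+1}·y_i):
  i=1: 1.3213·1.1335 − -1.4818·0.1000 = +1.6457 (running +1.6457)
  i=2: -1.4818·-1.3381 − -2.9957·1.1335 = +5.3783 (running +7.0240)
  i=3: -2.9957·-1.8558 − 1.2893·-1.3381 = +7.2845 (running +14.3085)
  i=4: 1.2893·-1.1504 − 2.2439·-1.8558 = +2.6809 (running +16.9894)
  i=5: 2.2439·0.1000 − 1.3213·-1.1504 = +1.7443 (running +18.7337)
Area = |Σ|/2 = |18.7337|/2 = 9.3669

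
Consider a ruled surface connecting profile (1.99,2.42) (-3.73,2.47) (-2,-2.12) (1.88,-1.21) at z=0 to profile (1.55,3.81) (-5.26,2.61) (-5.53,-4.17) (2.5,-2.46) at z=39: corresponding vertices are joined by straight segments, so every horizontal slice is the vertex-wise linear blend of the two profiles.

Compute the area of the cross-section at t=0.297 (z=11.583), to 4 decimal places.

Area at t=0.297: 27.4195

Cross-section at t=0.297: each vertex is (1-t)·p0[i] + t·p1[i].
  v1: (1-0.297)·(1.99,2.42) + 0.297·(1.55,3.81) = (1.8593,2.8328)
  v2: (1-0.297)·(-3.73,2.47) + 0.297·(-5.26,2.61) = (-4.1844,2.5116)
  v3: (1-0.297)·(-2,-2.12) + 0.297·(-5.53,-4.17) = (-3.0484,-2.7288)
  v4: (1-0.297)·(1.88,-1.21) + 0.297·(2.5,-2.46) = (2.0641,-1.5813)
Shoelace sum Σ(x_i·y_{i+1} − x_{i+1}·y_i):
  i=1: 1.8593·2.5116 − -4.1844·2.8328 = +16.5236 (running +16.5236)
  i=2: -4.1844·-2.7288 − -3.0484·2.5116 = +19.0750 (running +35.5985)
  i=3: -3.0484·-1.5813 − 2.0641·-2.7288 = +10.4530 (running +46.0515)
  i=4: 2.0641·2.8328 − 1.8593·-1.5813 = +8.7874 (running +54.8389)
Area = |Σ|/2 = |54.8389|/2 = 27.4195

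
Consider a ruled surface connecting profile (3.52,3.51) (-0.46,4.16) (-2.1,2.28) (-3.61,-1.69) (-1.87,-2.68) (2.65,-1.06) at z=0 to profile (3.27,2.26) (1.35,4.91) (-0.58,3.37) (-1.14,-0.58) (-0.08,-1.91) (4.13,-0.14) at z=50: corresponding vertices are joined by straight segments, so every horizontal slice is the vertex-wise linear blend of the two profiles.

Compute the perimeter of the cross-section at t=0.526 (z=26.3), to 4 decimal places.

Perimeter at t=0.526: 19.8326

Cross-section at t=0.526: each vertex is (1-t)·p0[i] + t·p1[i].
  v1: (1-0.526)·(3.52,3.51) + 0.526·(3.27,2.26) = (3.3885,2.8525)
  v2: (1-0.526)·(-0.46,4.16) + 0.526·(1.35,4.91) = (0.4921,4.5545)
  v3: (1-0.526)·(-2.1,2.28) + 0.526·(-0.58,3.37) = (-1.3005,2.8533)
  v4: (1-0.526)·(-3.61,-1.69) + 0.526·(-1.14,-0.58) = (-2.3108,-1.1061)
  v5: (1-0.526)·(-1.87,-2.68) + 0.526·(-0.08,-1.91) = (-0.9285,-2.2750)
  v6: (1-0.526)·(2.65,-1.06) + 0.526·(4.13,-0.14) = (3.4285,-0.5761)
Perimeter = Σ |v_{i+1} − v_i|:
  edge 1→2: √(-2.8964² + 1.7020²) = 3.3595 (running 3.3595)
  edge 2→3: √(-1.7925² + -1.7012²) = 2.4713 (running 5.8308)
  edge 3→4: √(-1.0103² + -3.9595²) = 4.0863 (running 9.9171)
  edge 4→5: √(1.3823² + -1.1688²) = 1.8102 (running 11.7273)
  edge 5→6: √(4.3569² + 1.6989²) = 4.6765 (running 16.4038)
  edge 6→1: √(-0.0400² + 3.4286²) = 3.4288 (running 19.8326)
Perimeter = 19.8326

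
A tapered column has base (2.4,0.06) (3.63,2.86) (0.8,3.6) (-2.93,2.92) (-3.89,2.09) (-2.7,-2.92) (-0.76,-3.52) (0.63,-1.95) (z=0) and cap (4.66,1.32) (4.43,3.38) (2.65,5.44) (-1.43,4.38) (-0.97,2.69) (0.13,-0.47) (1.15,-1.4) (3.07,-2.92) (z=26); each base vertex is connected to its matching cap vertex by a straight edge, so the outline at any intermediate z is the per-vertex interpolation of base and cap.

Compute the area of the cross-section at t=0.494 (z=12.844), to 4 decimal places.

Area at t=0.494: 32.7658

Cross-section at t=0.494: each vertex is (1-t)·p0[i] + t·p1[i].
  v1: (1-0.494)·(2.4,0.06) + 0.494·(4.66,1.32) = (3.5164,0.6824)
  v2: (1-0.494)·(3.63,2.86) + 0.494·(4.43,3.38) = (4.0252,3.1169)
  v3: (1-0.494)·(0.8,3.6) + 0.494·(2.65,5.44) = (1.7139,4.5090)
  v4: (1-0.494)·(-2.93,2.92) + 0.494·(-1.43,4.38) = (-2.1890,3.6412)
  v5: (1-0.494)·(-3.89,2.09) + 0.494·(-0.97,2.69) = (-2.4475,2.3864)
  v6: (1-0.494)·(-2.7,-2.92) + 0.494·(0.13,-0.47) = (-1.3020,-1.7097)
  v7: (1-0.494)·(-0.76,-3.52) + 0.494·(1.15,-1.4) = (0.1835,-2.4727)
  v8: (1-0.494)·(0.63,-1.95) + 0.494·(3.07,-2.92) = (1.8354,-2.4292)
Shoelace sum Σ(x_i·y_{i+1} − x_{i+1}·y_i):
  i=1: 3.5164·3.1169 − 4.0252·0.6824 = +8.2134 (running +8.2134)
  i=2: 4.0252·4.5090 − 1.7139·3.1169 = +12.8074 (running +21.0208)
  i=3: 1.7139·3.6412 − -2.1890·4.5090 = +16.1108 (running +37.1316)
  i=4: -2.1890·2.3864 − -2.4475·3.6412 = +3.6882 (running +40.8198)
  i=5: -2.4475·-1.7097 − -1.3020·2.3864 = +7.2916 (running +48.1114)
  i=6: -1.3020·-2.4727 − 0.1835·-1.7097 = +3.5332 (running +51.6446)
  i=7: 0.1835·-2.4292 − 1.8354·-2.4727 = +4.0925 (running +55.7371)
  i=8: 1.8354·0.6824 − 3.5164·-2.4292 = +9.7946 (running +65.5317)
Area = |Σ|/2 = |65.5317|/2 = 32.7658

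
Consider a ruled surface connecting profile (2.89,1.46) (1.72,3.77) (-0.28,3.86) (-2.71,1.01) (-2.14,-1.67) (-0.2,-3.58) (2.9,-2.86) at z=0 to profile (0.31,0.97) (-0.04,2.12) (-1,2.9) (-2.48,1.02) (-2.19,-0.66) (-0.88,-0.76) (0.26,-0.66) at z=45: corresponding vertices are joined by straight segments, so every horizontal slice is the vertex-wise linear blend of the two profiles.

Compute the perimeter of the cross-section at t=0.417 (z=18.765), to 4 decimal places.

Cross-section at t=0.417: each vertex is (1-t)·p0[i] + t·p1[i].
  v1: (1-0.417)·(2.89,1.46) + 0.417·(0.31,0.97) = (1.8141,1.2557)
  v2: (1-0.417)·(1.72,3.77) + 0.417·(-0.04,2.12) = (0.9861,3.0819)
  v3: (1-0.417)·(-0.28,3.86) + 0.417·(-1,2.9) = (-0.5802,3.4597)
  v4: (1-0.417)·(-2.71,1.01) + 0.417·(-2.48,1.02) = (-2.6141,1.0142)
  v5: (1-0.417)·(-2.14,-1.67) + 0.417·(-2.19,-0.66) = (-2.1608,-1.2488)
  v6: (1-0.417)·(-0.2,-3.58) + 0.417·(-0.88,-0.76) = (-0.4836,-2.4041)
  v7: (1-0.417)·(2.9,-2.86) + 0.417·(0.26,-0.66) = (1.7991,-1.9426)
Perimeter = Σ |v_{i+1} − v_i|:
  edge 1→2: √(-0.8281² + 1.8263²) = 2.0052 (running 2.0052)
  edge 2→3: √(-1.5663² + 0.3777²) = 1.6112 (running 3.6165)
  edge 3→4: √(-2.0339² + -2.4455²) = 3.1807 (running 6.7972)
  edge 4→5: √(0.4532² + -2.2630²) = 2.3079 (running 9.1051)
  edge 5→6: √(1.6773² + -1.1552²) = 2.0366 (running 11.1418)
  edge 6→7: √(2.2827² + 0.4615²) = 2.3289 (running 13.4706)
  edge 7→1: √(0.0150² + 3.1983²) = 3.1983 (running 16.6689)
Perimeter = 16.6689

Perimeter at t=0.417: 16.6689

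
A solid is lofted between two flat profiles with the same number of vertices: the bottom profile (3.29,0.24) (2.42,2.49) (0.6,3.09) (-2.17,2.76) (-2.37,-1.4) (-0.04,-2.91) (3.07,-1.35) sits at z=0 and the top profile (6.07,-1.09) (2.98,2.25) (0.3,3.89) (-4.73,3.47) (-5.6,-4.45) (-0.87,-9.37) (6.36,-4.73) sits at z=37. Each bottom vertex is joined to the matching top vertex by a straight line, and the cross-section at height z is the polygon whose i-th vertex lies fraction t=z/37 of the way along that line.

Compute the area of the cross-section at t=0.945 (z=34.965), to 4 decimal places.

Cross-section at t=0.945: each vertex is (1-t)·p0[i] + t·p1[i].
  v1: (1-0.945)·(3.29,0.24) + 0.945·(6.07,-1.09) = (5.9171,-1.0169)
  v2: (1-0.945)·(2.42,2.49) + 0.945·(2.98,2.25) = (2.9492,2.2632)
  v3: (1-0.945)·(0.6,3.09) + 0.945·(0.3,3.89) = (0.3165,3.8460)
  v4: (1-0.945)·(-2.17,2.76) + 0.945·(-4.73,3.47) = (-4.5892,3.4310)
  v5: (1-0.945)·(-2.37,-1.4) + 0.945·(-5.6,-4.45) = (-5.4223,-4.2823)
  v6: (1-0.945)·(-0.04,-2.91) + 0.945·(-0.87,-9.37) = (-0.8243,-9.0147)
  v7: (1-0.945)·(3.07,-1.35) + 0.945·(6.36,-4.73) = (6.1791,-4.5441)
Shoelace sum Σ(x_i·y_{i+1} − x_{i+1}·y_i):
  i=1: 5.9171·2.2632 − 2.9492·-1.0169 = +16.3905 (running +16.3905)
  i=2: 2.9492·3.8460 − 0.3165·2.2632 = +10.6263 (running +27.0168)
  i=3: 0.3165·3.4310 − -4.5892·3.8460 = +18.7360 (running +45.7528)
  i=4: -4.5892·-4.2823 − -5.4223·3.4310 = +38.2559 (running +84.0087)
  i=5: -5.4223·-9.0147 − -0.8243·-4.2823 = +45.3508 (running +129.3595)
  i=6: -0.8243·-4.5441 − 6.1791·-9.0147 = +59.4482 (running +188.8077)
  i=7: 6.1791·-1.0169 − 5.9171·-4.5441 = +20.6047 (running +209.4124)
Area = |Σ|/2 = |209.4124|/2 = 104.7062

Area at t=0.945: 104.7062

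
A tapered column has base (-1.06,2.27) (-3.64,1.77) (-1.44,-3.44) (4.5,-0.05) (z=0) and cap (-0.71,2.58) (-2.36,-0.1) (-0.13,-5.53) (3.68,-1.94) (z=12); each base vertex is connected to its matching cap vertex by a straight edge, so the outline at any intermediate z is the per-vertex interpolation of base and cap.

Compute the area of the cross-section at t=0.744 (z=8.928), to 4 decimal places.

Area at t=0.744: 24.3449

Cross-section at t=0.744: each vertex is (1-t)·p0[i] + t·p1[i].
  v1: (1-0.744)·(-1.06,2.27) + 0.744·(-0.71,2.58) = (-0.7996,2.5006)
  v2: (1-0.744)·(-3.64,1.77) + 0.744·(-2.36,-0.1) = (-2.6877,0.3787)
  v3: (1-0.744)·(-1.44,-3.44) + 0.744·(-0.13,-5.53) = (-0.4654,-4.9950)
  v4: (1-0.744)·(4.5,-0.05) + 0.744·(3.68,-1.94) = (3.8899,-1.4562)
Shoelace sum Σ(x_i·y_{i+1} − x_{i+1}·y_i):
  i=1: -0.7996·0.3787 − -2.6877·2.5006 = +6.4181 (running +6.4181)
  i=2: -2.6877·-4.9950 − -0.4654·0.3787 = +13.6011 (running +20.0192)
  i=3: -0.4654·-1.4562 − 3.8899·-4.9950 = +20.1076 (running +40.1268)
  i=4: 3.8899·2.5006 − -0.7996·-1.4562 = +8.5629 (running +48.6898)
Area = |Σ|/2 = |48.6898|/2 = 24.3449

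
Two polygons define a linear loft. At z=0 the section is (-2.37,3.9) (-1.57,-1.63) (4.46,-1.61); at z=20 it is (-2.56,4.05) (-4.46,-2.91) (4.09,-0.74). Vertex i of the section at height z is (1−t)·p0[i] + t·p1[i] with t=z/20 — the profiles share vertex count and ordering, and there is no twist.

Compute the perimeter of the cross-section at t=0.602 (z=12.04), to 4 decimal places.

Cross-section at t=0.602: each vertex is (1-t)·p0[i] + t·p1[i].
  v1: (1-0.602)·(-2.37,3.9) + 0.602·(-2.56,4.05) = (-2.4844,3.9903)
  v2: (1-0.602)·(-1.57,-1.63) + 0.602·(-4.46,-2.91) = (-3.3098,-2.4006)
  v3: (1-0.602)·(4.46,-1.61) + 0.602·(4.09,-0.74) = (4.2373,-1.0863)
Perimeter = Σ |v_{i+1} − v_i|:
  edge 1→2: √(-0.8254² + -6.3909²) = 6.4439 (running 6.4439)
  edge 2→3: √(7.5470² + 1.3143²) = 7.6606 (running 14.1046)
  edge 3→1: √(-6.7216² + 5.0766²) = 8.4233 (running 22.5279)
Perimeter = 22.5279

Perimeter at t=0.602: 22.5279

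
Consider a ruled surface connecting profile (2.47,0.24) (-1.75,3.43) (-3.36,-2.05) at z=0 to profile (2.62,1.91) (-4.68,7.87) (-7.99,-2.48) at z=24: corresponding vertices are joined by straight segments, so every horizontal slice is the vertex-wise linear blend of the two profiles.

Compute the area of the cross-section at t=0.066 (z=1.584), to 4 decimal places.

Cross-section at t=0.066: each vertex is (1-t)·p0[i] + t·p1[i].
  v1: (1-0.066)·(2.47,0.24) + 0.066·(2.62,1.91) = (2.4799,0.3502)
  v2: (1-0.066)·(-1.75,3.43) + 0.066·(-4.68,7.87) = (-1.9434,3.7230)
  v3: (1-0.066)·(-3.36,-2.05) + 0.066·(-7.99,-2.48) = (-3.6656,-2.0784)
Shoelace sum Σ(x_i·y_{i+1} − x_{i+1}·y_i):
  i=1: 2.4799·3.7230 − -1.9434·0.3502 = +9.9134 (running +9.9134)
  i=2: -1.9434·-2.0784 − -3.6656·3.7230 = +17.6862 (running +27.5996)
  i=3: -3.6656·0.3502 − 2.4799·-2.0784 = +3.8704 (running +31.4700)
Area = |Σ|/2 = |31.4700|/2 = 15.7350

Area at t=0.066: 15.7350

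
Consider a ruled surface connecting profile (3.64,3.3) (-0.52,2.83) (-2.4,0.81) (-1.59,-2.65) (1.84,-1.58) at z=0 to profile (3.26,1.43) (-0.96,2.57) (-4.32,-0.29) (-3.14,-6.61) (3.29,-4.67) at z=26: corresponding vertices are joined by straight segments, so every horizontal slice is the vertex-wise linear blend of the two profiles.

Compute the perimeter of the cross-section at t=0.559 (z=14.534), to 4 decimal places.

Perimeter at t=0.559: 24.0083

Cross-section at t=0.559: each vertex is (1-t)·p0[i] + t·p1[i].
  v1: (1-0.559)·(3.64,3.3) + 0.559·(3.26,1.43) = (3.4276,2.2547)
  v2: (1-0.559)·(-0.52,2.83) + 0.559·(-0.96,2.57) = (-0.7660,2.6847)
  v3: (1-0.559)·(-2.4,0.81) + 0.559·(-4.32,-0.29) = (-3.4733,0.1951)
  v4: (1-0.559)·(-1.59,-2.65) + 0.559·(-3.14,-6.61) = (-2.4565,-4.8636)
  v5: (1-0.559)·(1.84,-1.58) + 0.559·(3.29,-4.67) = (2.6505,-3.3073)
Perimeter = Σ |v_{i+1} − v_i|:
  edge 1→2: √(-4.1935² + 0.4300²) = 4.2155 (running 4.2155)
  edge 2→3: √(-2.7073² + -2.4896²) = 3.6780 (running 7.8935)
  edge 3→4: √(1.0168² + -5.0587²) = 5.1599 (running 13.0534)
  edge 4→5: √(5.1070² + 1.5563²) = 5.3389 (running 18.3923)
  edge 5→1: √(0.7770² + 5.5620²) = 5.6160 (running 24.0083)
Perimeter = 24.0083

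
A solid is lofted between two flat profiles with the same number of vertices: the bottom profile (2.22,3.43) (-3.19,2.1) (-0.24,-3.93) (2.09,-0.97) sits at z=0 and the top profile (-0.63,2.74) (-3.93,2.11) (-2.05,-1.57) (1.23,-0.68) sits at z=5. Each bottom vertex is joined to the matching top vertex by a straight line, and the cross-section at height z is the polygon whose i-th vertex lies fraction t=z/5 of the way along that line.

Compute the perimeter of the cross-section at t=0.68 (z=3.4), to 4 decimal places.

Perimeter at t=0.68: 16.3093

Cross-section at t=0.68: each vertex is (1-t)·p0[i] + t·p1[i].
  v1: (1-0.68)·(2.22,3.43) + 0.68·(-0.63,2.74) = (0.2820,2.9608)
  v2: (1-0.68)·(-3.19,2.1) + 0.68·(-3.93,2.11) = (-3.6932,2.1068)
  v3: (1-0.68)·(-0.24,-3.93) + 0.68·(-2.05,-1.57) = (-1.4708,-2.3252)
  v4: (1-0.68)·(2.09,-0.97) + 0.68·(1.23,-0.68) = (1.5052,-0.7728)
Perimeter = Σ |v_{i+1} − v_i|:
  edge 1→2: √(-3.9752² + -0.8540²) = 4.0659 (running 4.0659)
  edge 2→3: √(2.2224² + -4.4320²) = 4.9580 (running 9.0239)
  edge 3→4: √(2.9760² + 1.5524²) = 3.3566 (running 12.3805)
  edge 4→1: √(-1.2232² + 3.7336²) = 3.9289 (running 16.3093)
Perimeter = 16.3093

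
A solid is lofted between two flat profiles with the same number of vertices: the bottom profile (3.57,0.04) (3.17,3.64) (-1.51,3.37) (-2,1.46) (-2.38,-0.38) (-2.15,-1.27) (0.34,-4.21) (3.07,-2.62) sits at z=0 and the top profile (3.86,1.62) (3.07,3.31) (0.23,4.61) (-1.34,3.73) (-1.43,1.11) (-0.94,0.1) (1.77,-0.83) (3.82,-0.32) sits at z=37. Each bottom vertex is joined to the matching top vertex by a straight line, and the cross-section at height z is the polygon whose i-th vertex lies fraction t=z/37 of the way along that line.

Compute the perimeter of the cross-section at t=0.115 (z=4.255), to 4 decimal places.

Perimeter at t=0.115: 22.0159

Cross-section at t=0.115: each vertex is (1-t)·p0[i] + t·p1[i].
  v1: (1-0.115)·(3.57,0.04) + 0.115·(3.86,1.62) = (3.6034,0.2217)
  v2: (1-0.115)·(3.17,3.64) + 0.115·(3.07,3.31) = (3.1585,3.6021)
  v3: (1-0.115)·(-1.51,3.37) + 0.115·(0.23,4.61) = (-1.3099,3.5126)
  v4: (1-0.115)·(-2,1.46) + 0.115·(-1.34,3.73) = (-1.9241,1.7210)
  v5: (1-0.115)·(-2.38,-0.38) + 0.115·(-1.43,1.11) = (-2.2708,-0.2086)
  v6: (1-0.115)·(-2.15,-1.27) + 0.115·(-0.94,0.1) = (-2.0109,-1.1124)
  v7: (1-0.115)·(0.34,-4.21) + 0.115·(1.77,-0.83) = (0.5045,-3.8213)
  v8: (1-0.115)·(3.07,-2.62) + 0.115·(3.82,-0.32) = (3.1562,-2.3555)
Perimeter = Σ |v_{i+1} − v_i|:
  edge 1→2: √(-0.4449² + 3.3803²) = 3.4095 (running 3.4095)
  edge 2→3: √(-4.4684² + -0.0895²) = 4.4693 (running 7.8788)
  edge 3→4: √(-0.6142² + -1.7915²) = 1.8939 (running 9.7727)
  edge 4→5: √(-0.3466² + -1.9297²) = 1.9606 (running 11.7333)
  edge 5→6: √(0.2599² + -0.9038²) = 0.9404 (running 12.6737)
  edge 6→7: √(2.5153² + -2.7088²) = 3.6966 (running 16.3703)
  edge 7→8: √(2.6518² + 1.4658²) = 3.0300 (running 19.4002)
  edge 8→1: √(0.4471² + 2.5772²) = 2.6157 (running 22.0159)
Perimeter = 22.0159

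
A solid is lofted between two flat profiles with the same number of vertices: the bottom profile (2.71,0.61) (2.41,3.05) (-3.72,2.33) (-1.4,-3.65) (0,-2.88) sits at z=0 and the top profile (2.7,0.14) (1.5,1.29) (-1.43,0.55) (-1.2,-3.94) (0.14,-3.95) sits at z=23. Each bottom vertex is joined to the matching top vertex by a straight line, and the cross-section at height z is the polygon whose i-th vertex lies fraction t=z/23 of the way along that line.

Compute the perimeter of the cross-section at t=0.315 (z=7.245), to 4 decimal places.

Cross-section at t=0.315: each vertex is (1-t)·p0[i] + t·p1[i].
  v1: (1-0.315)·(2.71,0.61) + 0.315·(2.7,0.14) = (2.7069,0.4620)
  v2: (1-0.315)·(2.41,3.05) + 0.315·(1.5,1.29) = (2.1234,2.4956)
  v3: (1-0.315)·(-3.72,2.33) + 0.315·(-1.43,0.55) = (-2.9987,1.7693)
  v4: (1-0.315)·(-1.4,-3.65) + 0.315·(-1.2,-3.94) = (-1.3370,-3.7414)
  v5: (1-0.315)·(0,-2.88) + 0.315·(0.14,-3.95) = (0.0441,-3.2171)
Perimeter = Σ |v_{i+1} − v_i|:
  edge 1→2: √(-0.5835² + 2.0336²) = 2.1157 (running 2.1157)
  edge 2→3: √(-5.1220² + -0.7263²) = 5.1732 (running 7.2889)
  edge 3→4: √(1.6617² + -5.5107²) = 5.7557 (running 13.0447)
  edge 4→5: √(1.3811² + 0.5243²) = 1.4773 (running 14.5219)
  edge 5→1: √(2.6628² + 3.6790²) = 4.5415 (running 19.0634)
Perimeter = 19.0634

Perimeter at t=0.315: 19.0634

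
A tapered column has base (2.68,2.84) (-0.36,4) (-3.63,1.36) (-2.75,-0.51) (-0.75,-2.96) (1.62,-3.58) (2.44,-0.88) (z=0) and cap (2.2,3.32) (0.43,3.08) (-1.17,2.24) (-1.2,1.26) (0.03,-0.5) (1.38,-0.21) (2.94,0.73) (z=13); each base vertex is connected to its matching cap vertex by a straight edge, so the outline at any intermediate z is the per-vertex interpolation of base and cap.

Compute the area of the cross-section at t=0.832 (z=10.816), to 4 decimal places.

Area at t=0.832: 13.7839

Cross-section at t=0.832: each vertex is (1-t)·p0[i] + t·p1[i].
  v1: (1-0.832)·(2.68,2.84) + 0.832·(2.2,3.32) = (2.2806,3.2394)
  v2: (1-0.832)·(-0.36,4) + 0.832·(0.43,3.08) = (0.2973,3.2346)
  v3: (1-0.832)·(-3.63,1.36) + 0.832·(-1.17,2.24) = (-1.5833,2.0922)
  v4: (1-0.832)·(-2.75,-0.51) + 0.832·(-1.2,1.26) = (-1.4604,0.9626)
  v5: (1-0.832)·(-0.75,-2.96) + 0.832·(0.03,-0.5) = (-0.1010,-0.9133)
  v6: (1-0.832)·(1.62,-3.58) + 0.832·(1.38,-0.21) = (1.4203,-0.7762)
  v7: (1-0.832)·(2.44,-0.88) + 0.832·(2.94,0.73) = (2.8560,0.4595)
Shoelace sum Σ(x_i·y_{i+1} − x_{i+1}·y_i):
  i=1: 2.2806·3.2346 − 0.2973·3.2394 = +6.4139 (running +6.4139)
  i=2: 0.2973·2.0922 − -1.5833·3.2346 = +5.7432 (running +12.1570)
  i=3: -1.5833·0.9626 − -1.4604·2.0922 = +1.5313 (running +13.6883)
  i=4: -1.4604·-0.9133 − -0.1010·0.9626 = +1.4310 (running +15.1193)
  i=5: -0.1010·-0.7762 − 1.4203·-0.9133 = +1.3756 (running +16.4949)
  i=6: 1.4203·0.4595 − 2.8560·-0.7762 = +2.8694 (running +19.3643)
  i=7: 2.8560·3.2394 − 2.2806·0.4595 = +8.2036 (running +27.5679)
Area = |Σ|/2 = |27.5679|/2 = 13.7839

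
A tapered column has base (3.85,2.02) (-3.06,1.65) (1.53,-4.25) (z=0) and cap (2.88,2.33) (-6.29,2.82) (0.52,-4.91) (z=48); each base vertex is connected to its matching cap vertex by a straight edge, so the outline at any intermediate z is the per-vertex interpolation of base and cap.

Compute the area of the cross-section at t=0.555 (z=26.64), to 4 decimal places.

Area at t=0.555: 27.9184

Cross-section at t=0.555: each vertex is (1-t)·p0[i] + t·p1[i].
  v1: (1-0.555)·(3.85,2.02) + 0.555·(2.88,2.33) = (3.3117,2.1921)
  v2: (1-0.555)·(-3.06,1.65) + 0.555·(-6.29,2.82) = (-4.8527,2.2994)
  v3: (1-0.555)·(1.53,-4.25) + 0.555·(0.52,-4.91) = (0.9694,-4.6163)
Shoelace sum Σ(x_i·y_{i+1} − x_{i+1}·y_i):
  i=1: 3.3117·2.2994 − -4.8527·2.1921 = +18.2519 (running +18.2519)
  i=2: -4.8527·-4.6163 − 0.9694·2.2994 = +20.1722 (running +38.4241)
  i=3: 0.9694·2.1921 − 3.3117·-4.6163 = +17.4127 (running +55.8367)
Area = |Σ|/2 = |55.8367|/2 = 27.9184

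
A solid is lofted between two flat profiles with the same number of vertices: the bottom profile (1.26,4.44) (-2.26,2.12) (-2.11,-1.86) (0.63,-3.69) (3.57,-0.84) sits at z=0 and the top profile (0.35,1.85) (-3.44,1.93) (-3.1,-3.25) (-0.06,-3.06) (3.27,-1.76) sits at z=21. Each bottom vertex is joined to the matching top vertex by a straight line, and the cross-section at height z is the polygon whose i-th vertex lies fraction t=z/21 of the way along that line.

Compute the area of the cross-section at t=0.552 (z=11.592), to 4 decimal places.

Cross-section at t=0.552: each vertex is (1-t)·p0[i] + t·p1[i].
  v1: (1-0.552)·(1.26,4.44) + 0.552·(0.35,1.85) = (0.7577,3.0103)
  v2: (1-0.552)·(-2.26,2.12) + 0.552·(-3.44,1.93) = (-2.9114,2.0151)
  v3: (1-0.552)·(-2.11,-1.86) + 0.552·(-3.1,-3.25) = (-2.6565,-2.6273)
  v4: (1-0.552)·(0.63,-3.69) + 0.552·(-0.06,-3.06) = (0.2491,-3.3422)
  v5: (1-0.552)·(3.57,-0.84) + 0.552·(3.27,-1.76) = (3.4044,-1.3478)
Shoelace sum Σ(x_i·y_{i+1} − x_{i+1}·y_i):
  i=1: 0.7577·2.0151 − -2.9114·3.0103 = +10.2909 (running +10.2909)
  i=2: -2.9114·-2.6273 − -2.6565·2.0151 = +13.0021 (running +23.2930)
  i=3: -2.6565·-3.3422 − 0.2491·-2.6273 = +9.5331 (running +32.8261)
  i=4: 0.2491·-1.3478 − 3.4044·-3.3422 = +11.0425 (running +43.8687)
  i=5: 3.4044·3.0103 − 0.7577·-1.3478 = +11.2696 (running +55.1382)
Area = |Σ|/2 = |55.1382|/2 = 27.5691

Area at t=0.552: 27.5691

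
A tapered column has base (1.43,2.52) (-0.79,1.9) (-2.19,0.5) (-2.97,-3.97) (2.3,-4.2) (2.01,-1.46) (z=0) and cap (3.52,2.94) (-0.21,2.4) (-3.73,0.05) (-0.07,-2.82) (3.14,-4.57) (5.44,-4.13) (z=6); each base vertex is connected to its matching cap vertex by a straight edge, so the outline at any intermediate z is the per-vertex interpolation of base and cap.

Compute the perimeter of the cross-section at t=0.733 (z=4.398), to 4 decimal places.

Perimeter at t=0.733: 23.4721

Cross-section at t=0.733: each vertex is (1-t)·p0[i] + t·p1[i].
  v1: (1-0.733)·(1.43,2.52) + 0.733·(3.52,2.94) = (2.9620,2.8279)
  v2: (1-0.733)·(-0.79,1.9) + 0.733·(-0.21,2.4) = (-0.3649,2.2665)
  v3: (1-0.733)·(-2.19,0.5) + 0.733·(-3.73,0.05) = (-3.3188,0.1702)
  v4: (1-0.733)·(-2.97,-3.97) + 0.733·(-0.07,-2.82) = (-0.8443,-3.1270)
  v5: (1-0.733)·(2.3,-4.2) + 0.733·(3.14,-4.57) = (2.9157,-4.4712)
  v6: (1-0.733)·(2.01,-1.46) + 0.733·(5.44,-4.13) = (4.5242,-3.4171)
Perimeter = Σ |v_{i+1} − v_i|:
  edge 1→2: √(-3.3268² + -0.5614²) = 3.3739 (running 3.3739)
  edge 2→3: √(-2.9540² + -2.0963²) = 3.6222 (running 6.9961)
  edge 3→4: √(2.4745² + -3.2972²) = 4.1225 (running 11.1186)
  edge 4→5: √(3.7600² + -1.3442²) = 3.9931 (running 15.1116)
  edge 5→6: √(1.6085² + 1.0541²) = 1.9231 (running 17.0347)
  edge 6→1: √(-1.5622² + 6.2450²) = 6.4374 (running 23.4721)
Perimeter = 23.4721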